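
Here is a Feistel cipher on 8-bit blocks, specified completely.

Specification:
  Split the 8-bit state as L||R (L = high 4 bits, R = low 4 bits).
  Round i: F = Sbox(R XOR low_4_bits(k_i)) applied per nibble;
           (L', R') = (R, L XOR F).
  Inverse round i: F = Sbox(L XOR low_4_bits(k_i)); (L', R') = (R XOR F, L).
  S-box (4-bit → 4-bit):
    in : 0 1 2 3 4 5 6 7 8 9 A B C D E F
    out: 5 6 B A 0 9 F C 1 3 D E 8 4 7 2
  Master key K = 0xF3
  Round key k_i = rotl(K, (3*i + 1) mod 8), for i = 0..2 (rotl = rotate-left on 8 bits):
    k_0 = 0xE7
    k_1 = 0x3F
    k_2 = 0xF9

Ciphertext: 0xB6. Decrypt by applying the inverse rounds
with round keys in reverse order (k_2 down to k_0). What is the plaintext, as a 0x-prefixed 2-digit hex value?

0x10

s_0 = ciphertext = 0xB6
s_1 = InvRound(s_0, k_2) = 0xDB
s_2 = InvRound(s_1, k_1) = 0x0D
s_3 = InvRound(s_2, k_0) = 0x10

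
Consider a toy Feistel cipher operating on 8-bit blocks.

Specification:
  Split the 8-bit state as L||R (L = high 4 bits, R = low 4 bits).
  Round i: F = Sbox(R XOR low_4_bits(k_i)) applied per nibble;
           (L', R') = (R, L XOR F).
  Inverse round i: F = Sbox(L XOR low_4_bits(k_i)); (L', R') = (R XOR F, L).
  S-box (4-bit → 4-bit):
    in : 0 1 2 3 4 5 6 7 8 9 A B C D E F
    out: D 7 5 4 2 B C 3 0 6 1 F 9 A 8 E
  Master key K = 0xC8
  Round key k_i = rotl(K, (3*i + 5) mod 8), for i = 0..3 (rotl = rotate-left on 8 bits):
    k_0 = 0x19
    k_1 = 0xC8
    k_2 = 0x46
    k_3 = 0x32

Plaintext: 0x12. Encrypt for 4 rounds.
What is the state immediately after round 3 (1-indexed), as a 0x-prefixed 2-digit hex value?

s_0 = plaintext = 0x12
s_1 = Round(s_0, k_0) = 0x2E
s_2 = Round(s_1, k_1) = 0xEE
s_3 = Round(s_2, k_2) = 0xEE
s_4 = Round(s_3, k_3) = 0xE7

0xEE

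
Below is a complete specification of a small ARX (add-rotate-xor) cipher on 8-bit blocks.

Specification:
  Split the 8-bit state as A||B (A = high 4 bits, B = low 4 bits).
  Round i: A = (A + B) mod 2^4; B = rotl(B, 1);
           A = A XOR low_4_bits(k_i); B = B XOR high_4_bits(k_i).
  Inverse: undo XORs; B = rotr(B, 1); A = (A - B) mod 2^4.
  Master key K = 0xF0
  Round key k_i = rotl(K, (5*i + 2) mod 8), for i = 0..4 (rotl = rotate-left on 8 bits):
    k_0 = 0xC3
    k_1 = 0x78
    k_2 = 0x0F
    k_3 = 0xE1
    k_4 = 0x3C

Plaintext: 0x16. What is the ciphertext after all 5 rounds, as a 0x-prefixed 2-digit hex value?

s_0 = plaintext = 0x16
s_1 = Round(s_0, k_0) = 0x40
s_2 = Round(s_1, k_1) = 0xC7
s_3 = Round(s_2, k_2) = 0xCE
s_4 = Round(s_3, k_3) = 0xB3
s_5 = Round(s_4, k_4) = 0x25

0x25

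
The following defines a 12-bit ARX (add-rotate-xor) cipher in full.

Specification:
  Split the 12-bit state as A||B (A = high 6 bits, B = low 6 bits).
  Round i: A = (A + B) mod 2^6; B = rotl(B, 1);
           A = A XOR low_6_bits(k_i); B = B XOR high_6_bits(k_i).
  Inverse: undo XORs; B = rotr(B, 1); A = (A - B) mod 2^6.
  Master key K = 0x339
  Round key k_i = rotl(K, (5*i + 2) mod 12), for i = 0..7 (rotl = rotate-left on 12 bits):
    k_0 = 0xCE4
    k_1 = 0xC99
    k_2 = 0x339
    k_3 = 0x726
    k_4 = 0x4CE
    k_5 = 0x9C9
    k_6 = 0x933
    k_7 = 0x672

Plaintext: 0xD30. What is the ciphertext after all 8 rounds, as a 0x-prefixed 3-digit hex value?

s_0 = plaintext = 0xD30
s_1 = Round(s_0, k_0) = 0x012
s_2 = Round(s_1, k_1) = 0x2D6
s_3 = Round(s_2, k_2) = 0x620
s_4 = Round(s_3, k_3) = 0x79D
s_5 = Round(s_4, k_4) = 0xD69
s_6 = Round(s_5, k_5) = 0x5F4
s_7 = Round(s_6, k_6) = 0xE0D
s_8 = Round(s_7, k_7) = 0xDC3

0xDC3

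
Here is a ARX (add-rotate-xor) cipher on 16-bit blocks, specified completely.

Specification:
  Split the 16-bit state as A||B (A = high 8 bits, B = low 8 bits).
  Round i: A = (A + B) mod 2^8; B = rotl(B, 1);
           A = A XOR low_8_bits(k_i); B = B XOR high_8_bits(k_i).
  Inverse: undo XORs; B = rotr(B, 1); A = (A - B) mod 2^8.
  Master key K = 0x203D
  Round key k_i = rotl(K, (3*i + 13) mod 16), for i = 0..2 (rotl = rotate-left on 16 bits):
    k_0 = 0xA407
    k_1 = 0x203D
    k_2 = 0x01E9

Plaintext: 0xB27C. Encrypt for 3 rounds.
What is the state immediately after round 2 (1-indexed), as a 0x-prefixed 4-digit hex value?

s_0 = plaintext = 0xB27C
s_1 = Round(s_0, k_0) = 0x295C
s_2 = Round(s_1, k_1) = 0xB898
s_3 = Round(s_2, k_2) = 0xB930

0xB898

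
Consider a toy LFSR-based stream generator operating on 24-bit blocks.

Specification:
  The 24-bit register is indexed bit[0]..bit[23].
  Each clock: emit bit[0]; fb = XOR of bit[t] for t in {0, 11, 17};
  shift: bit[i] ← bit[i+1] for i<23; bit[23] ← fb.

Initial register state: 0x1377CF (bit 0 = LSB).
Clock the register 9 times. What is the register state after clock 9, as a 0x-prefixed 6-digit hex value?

reg_0 = 0x1377CF
clock 1: out=1, reg = 0x09BBE7
clock 2: out=1, reg = 0x04DDF3
clock 3: out=1, reg = 0x026EF9
clock 4: out=1, reg = 0x81377C
clock 5: out=0, reg = 0x409BBE
clock 6: out=0, reg = 0xA04DDF
clock 7: out=1, reg = 0x5026EF
clock 8: out=1, reg = 0xA81377
clock 9: out=1, reg = 0xD409BB

0xD409BB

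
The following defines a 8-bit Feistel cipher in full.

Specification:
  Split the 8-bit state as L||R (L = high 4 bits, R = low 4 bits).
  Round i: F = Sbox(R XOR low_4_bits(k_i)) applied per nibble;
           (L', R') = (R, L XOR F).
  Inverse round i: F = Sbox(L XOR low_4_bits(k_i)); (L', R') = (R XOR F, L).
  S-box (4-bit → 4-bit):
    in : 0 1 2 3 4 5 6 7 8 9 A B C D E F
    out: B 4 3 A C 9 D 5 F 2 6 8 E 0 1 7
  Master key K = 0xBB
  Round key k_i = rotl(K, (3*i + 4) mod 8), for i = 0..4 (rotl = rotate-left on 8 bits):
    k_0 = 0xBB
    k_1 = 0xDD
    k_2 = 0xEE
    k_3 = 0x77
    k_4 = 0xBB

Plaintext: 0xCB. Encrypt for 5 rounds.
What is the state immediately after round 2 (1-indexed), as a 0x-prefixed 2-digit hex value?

s_0 = plaintext = 0xCB
s_1 = Round(s_0, k_0) = 0xB7
s_2 = Round(s_1, k_1) = 0x7D
s_3 = Round(s_2, k_2) = 0xDD
s_4 = Round(s_3, k_3) = 0xDB
s_5 = Round(s_4, k_4) = 0xB6

0x7D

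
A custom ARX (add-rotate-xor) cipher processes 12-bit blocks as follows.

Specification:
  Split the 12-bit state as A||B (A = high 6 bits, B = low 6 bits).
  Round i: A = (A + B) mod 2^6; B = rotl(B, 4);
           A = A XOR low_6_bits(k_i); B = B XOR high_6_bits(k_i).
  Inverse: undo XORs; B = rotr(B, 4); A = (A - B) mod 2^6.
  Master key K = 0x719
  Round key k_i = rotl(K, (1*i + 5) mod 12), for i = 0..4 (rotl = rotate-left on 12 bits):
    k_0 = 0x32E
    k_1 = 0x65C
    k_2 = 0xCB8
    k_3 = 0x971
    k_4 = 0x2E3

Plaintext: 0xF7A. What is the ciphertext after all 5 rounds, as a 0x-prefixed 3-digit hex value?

s_0 = plaintext = 0xF7A
s_1 = Round(s_0, k_0) = 0x662
s_2 = Round(s_1, k_1) = 0x9F1
s_3 = Round(s_2, k_2) = 0x82E
s_4 = Round(s_3, k_3) = 0xFCE
s_5 = Round(s_4, k_4) = 0xBA8

0xBA8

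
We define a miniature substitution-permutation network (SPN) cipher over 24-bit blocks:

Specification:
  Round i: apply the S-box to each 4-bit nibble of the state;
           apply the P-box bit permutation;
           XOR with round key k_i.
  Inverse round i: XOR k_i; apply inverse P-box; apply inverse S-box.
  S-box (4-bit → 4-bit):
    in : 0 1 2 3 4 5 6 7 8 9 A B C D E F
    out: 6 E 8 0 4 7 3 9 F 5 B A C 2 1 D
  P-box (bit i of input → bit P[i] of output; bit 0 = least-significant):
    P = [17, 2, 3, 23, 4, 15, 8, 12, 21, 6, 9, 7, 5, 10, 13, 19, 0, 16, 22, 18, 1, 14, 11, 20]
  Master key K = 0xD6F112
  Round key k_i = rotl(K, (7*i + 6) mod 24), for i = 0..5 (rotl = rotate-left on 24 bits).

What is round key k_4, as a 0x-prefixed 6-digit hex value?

K = 0xD6F112
k_0 = rotl(K, (7*0+6) mod 24) = rotl(K, 6) = 0xBC44B5
k_1 = rotl(K, (7*1+6) mod 24) = rotl(K, 13) = 0x225ADE
k_2 = rotl(K, (7*2+6) mod 24) = rotl(K, 20) = 0x2D6F11
k_3 = rotl(K, (7*3+6) mod 24) = rotl(K, 3) = 0xB78896
k_4 = rotl(K, (7*4+6) mod 24) = rotl(K, 10) = 0xC44B5B

0xC44B5B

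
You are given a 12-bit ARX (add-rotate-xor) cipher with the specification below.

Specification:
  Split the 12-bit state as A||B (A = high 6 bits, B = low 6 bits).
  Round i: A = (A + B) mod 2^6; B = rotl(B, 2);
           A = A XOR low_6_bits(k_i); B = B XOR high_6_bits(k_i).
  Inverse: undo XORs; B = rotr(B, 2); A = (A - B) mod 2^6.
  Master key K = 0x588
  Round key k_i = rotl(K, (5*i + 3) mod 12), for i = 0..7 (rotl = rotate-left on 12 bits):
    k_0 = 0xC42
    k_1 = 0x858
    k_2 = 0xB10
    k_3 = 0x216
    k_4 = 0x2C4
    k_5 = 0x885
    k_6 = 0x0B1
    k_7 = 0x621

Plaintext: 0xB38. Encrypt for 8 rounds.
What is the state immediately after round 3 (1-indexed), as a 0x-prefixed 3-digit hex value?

s_0 = plaintext = 0xB38
s_1 = Round(s_0, k_0) = 0x992
s_2 = Round(s_1, k_1) = 0x828
s_3 = Round(s_2, k_2) = 0x60E
s_4 = Round(s_3, k_3) = 0xC30
s_5 = Round(s_4, k_4) = 0x908
s_6 = Round(s_5, k_5) = 0xA42
s_7 = Round(s_6, k_6) = 0x68A
s_8 = Round(s_7, k_7) = 0x170

0x60E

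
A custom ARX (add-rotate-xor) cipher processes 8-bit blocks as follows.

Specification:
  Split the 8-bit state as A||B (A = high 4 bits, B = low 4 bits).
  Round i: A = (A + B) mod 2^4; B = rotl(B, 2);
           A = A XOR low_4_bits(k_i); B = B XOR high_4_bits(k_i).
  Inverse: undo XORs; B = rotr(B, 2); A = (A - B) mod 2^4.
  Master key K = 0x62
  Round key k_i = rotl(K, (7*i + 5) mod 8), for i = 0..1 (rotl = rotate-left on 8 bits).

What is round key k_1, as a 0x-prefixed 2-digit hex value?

0x26

K = 0x62
k_0 = rotl(K, (7*0+5) mod 8) = rotl(K, 5) = 0x4C
k_1 = rotl(K, (7*1+5) mod 8) = rotl(K, 4) = 0x26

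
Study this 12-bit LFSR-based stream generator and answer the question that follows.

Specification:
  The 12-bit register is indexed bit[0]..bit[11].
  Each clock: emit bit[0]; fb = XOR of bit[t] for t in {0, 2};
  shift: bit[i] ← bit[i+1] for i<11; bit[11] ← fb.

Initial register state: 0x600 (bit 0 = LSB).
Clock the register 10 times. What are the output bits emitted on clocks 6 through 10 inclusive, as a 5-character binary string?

00001

reg_0 = 0x600
clock 1: out=0, reg = 0x300
clock 2: out=0, reg = 0x180
clock 3: out=0, reg = 0x0C0
clock 4: out=0, reg = 0x060
clock 5: out=0, reg = 0x030
clock 6: out=0, reg = 0x018
clock 7: out=0, reg = 0x00C
clock 8: out=0, reg = 0x806
clock 9: out=0, reg = 0xC03
clock 10: out=1, reg = 0xE01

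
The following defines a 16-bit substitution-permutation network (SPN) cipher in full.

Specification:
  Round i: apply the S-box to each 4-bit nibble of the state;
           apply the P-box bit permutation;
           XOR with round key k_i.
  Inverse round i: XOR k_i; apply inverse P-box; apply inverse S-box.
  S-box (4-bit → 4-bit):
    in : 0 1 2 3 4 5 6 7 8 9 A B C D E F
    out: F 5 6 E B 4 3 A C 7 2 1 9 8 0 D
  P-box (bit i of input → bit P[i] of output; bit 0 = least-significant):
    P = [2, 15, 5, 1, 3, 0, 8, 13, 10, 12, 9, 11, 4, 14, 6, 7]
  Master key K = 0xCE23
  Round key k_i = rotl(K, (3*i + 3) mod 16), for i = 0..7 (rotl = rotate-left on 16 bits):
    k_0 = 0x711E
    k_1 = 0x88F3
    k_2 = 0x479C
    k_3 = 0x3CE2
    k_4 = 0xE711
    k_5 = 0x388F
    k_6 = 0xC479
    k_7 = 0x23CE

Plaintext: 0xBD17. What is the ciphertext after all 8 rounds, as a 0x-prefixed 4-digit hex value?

s_0 = plaintext = 0xBD17
s_1 = Round(s_0, k_0) = 0xF804
s_2 = Round(s_1, k_1) = 0x232C
s_3 = Round(s_2, k_2) = 0x1CDB
s_4 = Round(s_3, k_3) = 0x10B6
s_5 = Round(s_4, k_4) = 0x794D
s_6 = Round(s_5, k_5) = 0x4E04
s_7 = Round(s_6, k_6) = 0x25E6
s_8 = Round(s_7, k_7) = 0xE18A

0xE18A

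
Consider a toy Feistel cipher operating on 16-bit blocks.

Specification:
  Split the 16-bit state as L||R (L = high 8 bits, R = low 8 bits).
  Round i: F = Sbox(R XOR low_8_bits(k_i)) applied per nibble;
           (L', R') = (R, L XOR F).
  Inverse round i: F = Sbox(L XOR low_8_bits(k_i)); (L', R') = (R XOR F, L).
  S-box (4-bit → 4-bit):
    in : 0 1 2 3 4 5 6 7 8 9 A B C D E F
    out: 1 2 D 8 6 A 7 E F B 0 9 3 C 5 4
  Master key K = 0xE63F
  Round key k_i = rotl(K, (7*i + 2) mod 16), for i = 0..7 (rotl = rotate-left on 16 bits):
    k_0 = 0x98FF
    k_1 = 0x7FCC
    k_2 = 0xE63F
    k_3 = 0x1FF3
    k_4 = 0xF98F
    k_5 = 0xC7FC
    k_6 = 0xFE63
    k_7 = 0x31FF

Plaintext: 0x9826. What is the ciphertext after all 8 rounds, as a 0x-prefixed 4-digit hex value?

0x60D2

s_0 = plaintext = 0x9826
s_1 = Round(s_0, k_0) = 0x2653
s_2 = Round(s_1, k_1) = 0x5392
s_3 = Round(s_2, k_2) = 0x925F
s_4 = Round(s_3, k_3) = 0x5F91
s_5 = Round(s_4, k_4) = 0x917A
s_6 = Round(s_5, k_5) = 0x7A66
s_7 = Round(s_6, k_6) = 0x6660
s_8 = Round(s_7, k_7) = 0x60D2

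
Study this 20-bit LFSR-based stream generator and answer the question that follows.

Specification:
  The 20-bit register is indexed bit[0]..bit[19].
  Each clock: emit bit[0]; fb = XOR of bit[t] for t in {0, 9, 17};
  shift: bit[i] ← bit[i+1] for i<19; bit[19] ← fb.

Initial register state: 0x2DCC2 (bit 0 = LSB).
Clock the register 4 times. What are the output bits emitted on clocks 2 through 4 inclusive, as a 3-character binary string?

100

reg_0 = 0x2DCC2
clock 1: out=0, reg = 0x96E61
clock 2: out=1, reg = 0x4B730
clock 3: out=0, reg = 0xA5B98
clock 4: out=0, reg = 0x52DCC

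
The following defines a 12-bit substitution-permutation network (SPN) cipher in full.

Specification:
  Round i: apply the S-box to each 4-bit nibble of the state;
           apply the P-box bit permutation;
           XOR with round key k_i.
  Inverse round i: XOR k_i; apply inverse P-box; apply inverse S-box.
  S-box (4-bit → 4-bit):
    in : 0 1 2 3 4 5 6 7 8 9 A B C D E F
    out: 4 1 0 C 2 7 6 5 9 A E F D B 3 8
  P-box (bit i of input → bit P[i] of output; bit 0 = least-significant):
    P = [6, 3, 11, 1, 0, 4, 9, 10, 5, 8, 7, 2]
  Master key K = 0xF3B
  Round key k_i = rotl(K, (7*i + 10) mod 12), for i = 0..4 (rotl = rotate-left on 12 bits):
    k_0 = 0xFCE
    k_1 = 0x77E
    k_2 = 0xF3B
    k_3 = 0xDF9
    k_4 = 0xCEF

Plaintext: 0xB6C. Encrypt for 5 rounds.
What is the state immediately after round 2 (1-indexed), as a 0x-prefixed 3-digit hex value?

s_0 = plaintext = 0xB6C
s_1 = Round(s_0, k_0) = 0x438
s_2 = Round(s_1, k_1) = 0x03C
s_3 = Round(s_2, k_2) = 0x1F9
s_4 = Round(s_3, k_3) = 0x9D3
s_5 = Round(s_4, k_4) = 0x1F8

0x03C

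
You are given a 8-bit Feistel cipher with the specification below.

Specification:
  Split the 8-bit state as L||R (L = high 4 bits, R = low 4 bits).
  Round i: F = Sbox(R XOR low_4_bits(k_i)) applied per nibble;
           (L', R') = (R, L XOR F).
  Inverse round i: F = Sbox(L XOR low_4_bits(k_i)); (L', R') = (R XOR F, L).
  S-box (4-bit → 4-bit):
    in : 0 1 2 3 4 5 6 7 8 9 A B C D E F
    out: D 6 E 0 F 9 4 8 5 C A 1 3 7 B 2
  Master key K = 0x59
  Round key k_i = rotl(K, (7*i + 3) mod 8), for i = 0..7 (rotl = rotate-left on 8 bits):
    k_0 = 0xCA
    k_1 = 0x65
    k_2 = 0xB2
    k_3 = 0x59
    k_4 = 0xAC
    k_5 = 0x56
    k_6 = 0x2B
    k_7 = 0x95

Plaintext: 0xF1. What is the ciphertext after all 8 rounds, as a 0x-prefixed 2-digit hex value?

0x9E

s_0 = plaintext = 0xF1
s_1 = Round(s_0, k_0) = 0x1E
s_2 = Round(s_1, k_1) = 0xE0
s_3 = Round(s_2, k_2) = 0x00
s_4 = Round(s_3, k_3) = 0x0C
s_5 = Round(s_4, k_4) = 0xCD
s_6 = Round(s_5, k_5) = 0xDD
s_7 = Round(s_6, k_6) = 0xD9
s_8 = Round(s_7, k_7) = 0x9E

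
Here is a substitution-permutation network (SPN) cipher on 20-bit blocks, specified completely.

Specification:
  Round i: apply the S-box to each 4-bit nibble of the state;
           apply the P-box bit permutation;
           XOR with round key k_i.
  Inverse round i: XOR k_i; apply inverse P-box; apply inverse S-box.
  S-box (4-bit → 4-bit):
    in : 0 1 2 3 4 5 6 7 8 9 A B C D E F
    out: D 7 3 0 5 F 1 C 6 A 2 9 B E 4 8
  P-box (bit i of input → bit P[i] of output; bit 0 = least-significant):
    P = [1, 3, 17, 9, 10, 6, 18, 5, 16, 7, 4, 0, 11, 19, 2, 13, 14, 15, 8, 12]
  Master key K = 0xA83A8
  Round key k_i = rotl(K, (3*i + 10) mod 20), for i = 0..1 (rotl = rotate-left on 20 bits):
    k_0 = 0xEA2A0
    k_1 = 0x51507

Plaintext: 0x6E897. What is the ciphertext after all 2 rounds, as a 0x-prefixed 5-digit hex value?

s_0 = plaintext = 0x6E897
s_1 = Round(s_0, k_0) = 0xCE054
s_2 = Round(s_1, k_1) = 0x2C170

0x2C170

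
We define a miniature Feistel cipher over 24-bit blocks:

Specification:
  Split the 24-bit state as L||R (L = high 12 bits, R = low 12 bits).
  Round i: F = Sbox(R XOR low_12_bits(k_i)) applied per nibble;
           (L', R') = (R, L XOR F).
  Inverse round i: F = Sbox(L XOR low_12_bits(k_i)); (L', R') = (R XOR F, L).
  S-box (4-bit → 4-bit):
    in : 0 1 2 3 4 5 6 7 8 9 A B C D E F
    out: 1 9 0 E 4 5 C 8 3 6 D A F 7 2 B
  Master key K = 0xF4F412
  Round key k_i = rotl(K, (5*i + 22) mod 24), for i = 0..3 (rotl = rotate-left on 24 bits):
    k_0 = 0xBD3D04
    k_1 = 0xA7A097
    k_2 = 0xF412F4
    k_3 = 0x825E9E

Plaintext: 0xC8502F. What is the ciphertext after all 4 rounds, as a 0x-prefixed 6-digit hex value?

0x8CC6EC

s_0 = plaintext = 0xC8502F
s_1 = Round(s_0, k_0) = 0x02FB8F
s_2 = Round(s_1, k_1) = 0xB8FABC
s_3 = Round(s_2, k_2) = 0xABC8CC
s_4 = Round(s_3, k_3) = 0x8CC6EC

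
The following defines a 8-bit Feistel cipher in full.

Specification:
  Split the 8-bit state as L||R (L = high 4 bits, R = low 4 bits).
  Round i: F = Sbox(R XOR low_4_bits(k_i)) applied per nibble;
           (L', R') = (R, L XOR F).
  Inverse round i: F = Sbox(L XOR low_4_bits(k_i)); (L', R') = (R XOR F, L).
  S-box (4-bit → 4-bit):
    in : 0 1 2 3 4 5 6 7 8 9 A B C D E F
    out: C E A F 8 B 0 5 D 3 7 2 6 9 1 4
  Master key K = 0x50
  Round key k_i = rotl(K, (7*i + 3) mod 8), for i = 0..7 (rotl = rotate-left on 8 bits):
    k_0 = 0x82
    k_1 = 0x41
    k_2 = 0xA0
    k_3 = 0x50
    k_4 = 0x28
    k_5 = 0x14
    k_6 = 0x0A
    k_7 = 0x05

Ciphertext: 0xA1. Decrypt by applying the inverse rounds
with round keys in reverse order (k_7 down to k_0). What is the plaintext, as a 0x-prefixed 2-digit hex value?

s_0 = ciphertext = 0xA1
s_1 = InvRound(s_0, k_7) = 0x5A
s_2 = InvRound(s_1, k_6) = 0xE5
s_3 = InvRound(s_2, k_5) = 0x2E
s_4 = InvRound(s_3, k_4) = 0x92
s_5 = InvRound(s_4, k_3) = 0x19
s_6 = InvRound(s_5, k_2) = 0x71
s_7 = InvRound(s_6, k_1) = 0x17
s_8 = InvRound(s_7, k_0) = 0x81

0x81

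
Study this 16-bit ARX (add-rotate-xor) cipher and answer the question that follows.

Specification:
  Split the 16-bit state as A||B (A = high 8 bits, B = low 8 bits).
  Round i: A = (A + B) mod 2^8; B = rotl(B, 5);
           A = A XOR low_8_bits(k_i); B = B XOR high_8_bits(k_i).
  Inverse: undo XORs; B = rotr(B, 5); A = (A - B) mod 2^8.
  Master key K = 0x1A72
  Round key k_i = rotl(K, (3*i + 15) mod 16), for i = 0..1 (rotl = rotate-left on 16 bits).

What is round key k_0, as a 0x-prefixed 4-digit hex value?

0x0D39

K = 0x1A72
k_0 = rotl(K, (3*0+15) mod 16) = rotl(K, 15) = 0x0D39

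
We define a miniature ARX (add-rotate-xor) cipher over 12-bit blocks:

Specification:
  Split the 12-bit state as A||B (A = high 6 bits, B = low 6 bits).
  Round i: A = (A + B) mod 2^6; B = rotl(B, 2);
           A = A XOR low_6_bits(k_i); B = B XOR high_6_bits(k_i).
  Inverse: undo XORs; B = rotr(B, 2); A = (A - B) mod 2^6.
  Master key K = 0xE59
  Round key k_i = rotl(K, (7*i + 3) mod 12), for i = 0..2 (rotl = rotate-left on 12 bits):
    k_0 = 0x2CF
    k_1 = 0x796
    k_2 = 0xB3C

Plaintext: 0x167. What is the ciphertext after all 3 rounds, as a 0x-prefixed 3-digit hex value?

0x140

s_0 = plaintext = 0x167
s_1 = Round(s_0, k_0) = 0x8D5
s_2 = Round(s_1, k_1) = 0xB8B
s_3 = Round(s_2, k_2) = 0x140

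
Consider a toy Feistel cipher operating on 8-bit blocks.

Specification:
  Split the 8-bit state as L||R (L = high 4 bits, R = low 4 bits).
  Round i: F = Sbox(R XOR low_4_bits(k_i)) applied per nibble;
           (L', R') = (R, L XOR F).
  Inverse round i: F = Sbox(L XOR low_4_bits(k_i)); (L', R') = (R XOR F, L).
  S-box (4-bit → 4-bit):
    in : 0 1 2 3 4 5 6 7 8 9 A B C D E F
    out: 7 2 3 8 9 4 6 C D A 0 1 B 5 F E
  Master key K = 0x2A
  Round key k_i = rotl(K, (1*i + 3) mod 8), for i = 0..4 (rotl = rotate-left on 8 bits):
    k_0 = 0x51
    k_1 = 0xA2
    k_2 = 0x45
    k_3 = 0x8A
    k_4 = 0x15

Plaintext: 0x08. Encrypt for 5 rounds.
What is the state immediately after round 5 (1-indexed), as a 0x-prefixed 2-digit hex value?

s_0 = plaintext = 0x08
s_1 = Round(s_0, k_0) = 0x8A
s_2 = Round(s_1, k_1) = 0xA5
s_3 = Round(s_2, k_2) = 0x5D
s_4 = Round(s_3, k_3) = 0xD9
s_5 = Round(s_4, k_4) = 0x96

0x96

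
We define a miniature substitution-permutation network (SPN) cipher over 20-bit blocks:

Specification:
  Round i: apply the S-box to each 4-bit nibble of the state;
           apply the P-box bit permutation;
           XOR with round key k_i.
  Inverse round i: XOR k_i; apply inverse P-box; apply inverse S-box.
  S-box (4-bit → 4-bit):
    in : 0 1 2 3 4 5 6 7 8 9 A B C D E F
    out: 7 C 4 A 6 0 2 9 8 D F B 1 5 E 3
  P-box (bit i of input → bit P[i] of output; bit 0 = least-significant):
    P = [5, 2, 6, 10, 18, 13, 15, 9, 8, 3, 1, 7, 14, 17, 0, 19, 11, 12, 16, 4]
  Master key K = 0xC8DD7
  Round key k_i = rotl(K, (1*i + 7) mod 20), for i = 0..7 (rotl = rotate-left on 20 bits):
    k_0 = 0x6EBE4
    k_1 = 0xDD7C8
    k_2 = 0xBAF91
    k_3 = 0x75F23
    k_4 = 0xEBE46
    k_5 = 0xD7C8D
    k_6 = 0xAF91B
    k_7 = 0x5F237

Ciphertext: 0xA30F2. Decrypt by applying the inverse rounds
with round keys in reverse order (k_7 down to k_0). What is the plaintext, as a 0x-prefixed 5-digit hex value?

0xB2661

s_0 = ciphertext = 0xA30F2
s_1 = InvRound(s_0, k_7) = 0x2A894
s_2 = InvRound(s_1, k_6) = 0x69A56
s_3 = InvRound(s_2, k_5) = 0x1AEE1
s_4 = InvRound(s_3, k_4) = 0x4E1CF
s_5 = InvRound(s_4, k_3) = 0x063EA
s_6 = InvRound(s_5, k_2) = 0x9A429
s_7 = InvRound(s_6, k_1) = 0x6D7BD
s_8 = InvRound(s_7, k_0) = 0xB2661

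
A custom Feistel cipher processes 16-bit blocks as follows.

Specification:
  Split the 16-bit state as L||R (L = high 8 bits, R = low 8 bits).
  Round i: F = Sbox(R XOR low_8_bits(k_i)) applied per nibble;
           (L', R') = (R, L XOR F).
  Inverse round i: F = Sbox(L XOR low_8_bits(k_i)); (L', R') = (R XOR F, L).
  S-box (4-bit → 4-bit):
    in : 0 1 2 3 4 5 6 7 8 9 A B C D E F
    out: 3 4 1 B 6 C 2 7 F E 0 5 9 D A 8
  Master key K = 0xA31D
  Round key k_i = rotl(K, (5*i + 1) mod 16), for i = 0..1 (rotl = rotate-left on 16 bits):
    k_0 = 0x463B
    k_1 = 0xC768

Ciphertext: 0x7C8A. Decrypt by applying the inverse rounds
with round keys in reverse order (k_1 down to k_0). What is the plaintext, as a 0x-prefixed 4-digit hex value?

s_0 = ciphertext = 0x7C8A
s_1 = InvRound(s_0, k_1) = 0xCC7C
s_2 = InvRound(s_1, k_0) = 0xFBCC

0xFBCC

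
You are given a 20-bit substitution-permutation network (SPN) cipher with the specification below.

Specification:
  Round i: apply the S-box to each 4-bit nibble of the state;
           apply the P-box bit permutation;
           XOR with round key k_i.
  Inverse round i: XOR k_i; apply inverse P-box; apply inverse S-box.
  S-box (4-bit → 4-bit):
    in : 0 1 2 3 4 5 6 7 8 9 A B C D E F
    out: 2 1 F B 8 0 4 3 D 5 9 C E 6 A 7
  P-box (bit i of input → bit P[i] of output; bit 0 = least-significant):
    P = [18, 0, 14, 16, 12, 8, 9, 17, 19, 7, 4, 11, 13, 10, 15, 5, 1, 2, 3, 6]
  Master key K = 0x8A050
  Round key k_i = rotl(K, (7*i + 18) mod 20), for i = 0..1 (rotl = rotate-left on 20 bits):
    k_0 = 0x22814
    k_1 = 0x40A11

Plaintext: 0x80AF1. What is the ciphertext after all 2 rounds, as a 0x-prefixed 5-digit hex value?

s_0 = plaintext = 0x80AF1
s_1 = Round(s_0, k_0) = 0xE375E
s_2 = Round(s_1, k_1) = 0xD2EF4

0xD2EF4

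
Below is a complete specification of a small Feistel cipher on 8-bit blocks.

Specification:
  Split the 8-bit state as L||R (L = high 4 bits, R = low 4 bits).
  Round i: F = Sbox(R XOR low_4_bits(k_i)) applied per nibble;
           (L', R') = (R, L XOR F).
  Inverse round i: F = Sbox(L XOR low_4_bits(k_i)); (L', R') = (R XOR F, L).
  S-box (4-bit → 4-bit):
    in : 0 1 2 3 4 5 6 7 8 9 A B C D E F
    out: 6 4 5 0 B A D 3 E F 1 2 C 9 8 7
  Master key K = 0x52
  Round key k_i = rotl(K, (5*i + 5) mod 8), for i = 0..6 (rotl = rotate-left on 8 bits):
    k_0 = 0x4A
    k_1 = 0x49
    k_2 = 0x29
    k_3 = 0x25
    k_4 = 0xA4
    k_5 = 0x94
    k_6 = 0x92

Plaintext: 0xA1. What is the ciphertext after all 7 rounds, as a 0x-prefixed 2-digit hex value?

s_0 = plaintext = 0xA1
s_1 = Round(s_0, k_0) = 0x18
s_2 = Round(s_1, k_1) = 0x85
s_3 = Round(s_2, k_2) = 0x54
s_4 = Round(s_3, k_3) = 0x41
s_5 = Round(s_4, k_4) = 0x1E
s_6 = Round(s_5, k_5) = 0xE0
s_7 = Round(s_6, k_6) = 0x0B

0x0B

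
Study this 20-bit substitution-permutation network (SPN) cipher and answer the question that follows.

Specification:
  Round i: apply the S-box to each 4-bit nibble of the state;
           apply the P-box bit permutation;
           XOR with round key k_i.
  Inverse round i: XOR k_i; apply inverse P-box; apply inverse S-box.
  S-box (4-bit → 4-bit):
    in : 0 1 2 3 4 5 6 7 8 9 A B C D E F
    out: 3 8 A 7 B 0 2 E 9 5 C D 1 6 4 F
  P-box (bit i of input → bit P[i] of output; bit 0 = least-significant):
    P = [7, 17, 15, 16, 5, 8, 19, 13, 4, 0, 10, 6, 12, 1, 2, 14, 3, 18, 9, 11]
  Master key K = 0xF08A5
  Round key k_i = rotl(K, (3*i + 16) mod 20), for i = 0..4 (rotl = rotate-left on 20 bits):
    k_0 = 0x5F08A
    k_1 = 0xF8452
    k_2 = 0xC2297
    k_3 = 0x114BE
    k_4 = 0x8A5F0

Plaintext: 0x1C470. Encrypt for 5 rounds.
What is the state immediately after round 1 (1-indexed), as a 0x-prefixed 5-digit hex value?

s_0 = plaintext = 0x1C470
s_1 = Round(s_0, k_0) = 0xFC95B
s_2 = Round(s_1, k_1) = 0xA1ACA
s_3 = Round(s_2, k_2) = 0xDECF7
s_4 = Round(s_3, k_3) = 0xEB78A
s_5 = Round(s_4, k_4) = 0x95395

0xFC95B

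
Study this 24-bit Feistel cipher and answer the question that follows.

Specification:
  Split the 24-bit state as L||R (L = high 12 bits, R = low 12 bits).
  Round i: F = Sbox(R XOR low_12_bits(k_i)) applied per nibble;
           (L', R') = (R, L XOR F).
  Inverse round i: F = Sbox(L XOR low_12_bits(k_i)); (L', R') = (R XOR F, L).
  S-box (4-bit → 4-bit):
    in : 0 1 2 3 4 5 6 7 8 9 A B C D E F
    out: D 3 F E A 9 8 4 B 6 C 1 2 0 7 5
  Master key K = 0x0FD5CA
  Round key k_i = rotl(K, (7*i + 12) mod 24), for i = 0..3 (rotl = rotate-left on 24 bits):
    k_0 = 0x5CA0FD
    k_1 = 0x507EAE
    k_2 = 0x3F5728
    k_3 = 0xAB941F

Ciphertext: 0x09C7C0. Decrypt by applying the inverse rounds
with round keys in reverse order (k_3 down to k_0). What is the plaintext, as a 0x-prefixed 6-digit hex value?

0x3A12B2

s_0 = ciphertext = 0x09C7C0
s_1 = InvRound(s_0, k_3) = 0xD7E09C
s_2 = InvRound(s_1, k_2) = 0xC04D7E
s_3 = InvRound(s_2, k_1) = 0x2B2C04
s_4 = InvRound(s_3, k_0) = 0x3A12B2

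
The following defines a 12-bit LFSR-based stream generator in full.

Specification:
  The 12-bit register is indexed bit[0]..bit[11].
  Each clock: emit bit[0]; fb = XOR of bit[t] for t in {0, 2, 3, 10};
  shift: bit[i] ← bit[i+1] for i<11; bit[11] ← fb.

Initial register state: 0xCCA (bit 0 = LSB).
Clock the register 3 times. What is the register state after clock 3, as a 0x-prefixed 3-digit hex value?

reg_0 = 0xCCA
clock 1: out=0, reg = 0x665
clock 2: out=1, reg = 0xB32
clock 3: out=0, reg = 0x599

0x599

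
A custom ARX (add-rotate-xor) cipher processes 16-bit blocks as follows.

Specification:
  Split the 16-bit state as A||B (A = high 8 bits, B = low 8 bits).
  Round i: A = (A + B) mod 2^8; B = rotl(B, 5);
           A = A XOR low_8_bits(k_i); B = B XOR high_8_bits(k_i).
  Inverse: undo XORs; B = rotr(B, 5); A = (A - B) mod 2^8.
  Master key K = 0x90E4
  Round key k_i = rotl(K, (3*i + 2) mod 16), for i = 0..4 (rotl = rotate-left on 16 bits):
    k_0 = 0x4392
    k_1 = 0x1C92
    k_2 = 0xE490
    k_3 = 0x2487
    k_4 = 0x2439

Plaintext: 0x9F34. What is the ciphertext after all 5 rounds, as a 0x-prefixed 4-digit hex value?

s_0 = plaintext = 0x9F34
s_1 = Round(s_0, k_0) = 0x41C5
s_2 = Round(s_1, k_1) = 0x94A4
s_3 = Round(s_2, k_2) = 0xA870
s_4 = Round(s_3, k_3) = 0x9F2A
s_5 = Round(s_4, k_4) = 0xF061

0xF061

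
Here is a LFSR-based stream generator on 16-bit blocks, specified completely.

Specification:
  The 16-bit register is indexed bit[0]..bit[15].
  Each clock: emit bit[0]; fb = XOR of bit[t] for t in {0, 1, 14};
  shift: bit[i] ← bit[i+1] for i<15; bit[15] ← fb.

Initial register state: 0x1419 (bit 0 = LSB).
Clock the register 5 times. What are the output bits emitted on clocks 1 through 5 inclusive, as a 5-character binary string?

reg_0 = 0x1419
clock 1: out=1, reg = 0x8A0C
clock 2: out=0, reg = 0x4506
clock 3: out=0, reg = 0x2283
clock 4: out=1, reg = 0x1141
clock 5: out=1, reg = 0x88A0

10011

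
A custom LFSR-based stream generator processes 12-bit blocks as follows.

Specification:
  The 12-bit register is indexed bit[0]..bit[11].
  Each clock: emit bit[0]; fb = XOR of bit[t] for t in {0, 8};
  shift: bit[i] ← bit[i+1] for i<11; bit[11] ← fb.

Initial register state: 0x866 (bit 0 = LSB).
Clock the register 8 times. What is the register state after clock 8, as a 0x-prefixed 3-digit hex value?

0x8E8

reg_0 = 0x866
clock 1: out=0, reg = 0x433
clock 2: out=1, reg = 0xA19
clock 3: out=1, reg = 0xD0C
clock 4: out=0, reg = 0xE86
clock 5: out=0, reg = 0x743
clock 6: out=1, reg = 0x3A1
clock 7: out=1, reg = 0x1D0
clock 8: out=0, reg = 0x8E8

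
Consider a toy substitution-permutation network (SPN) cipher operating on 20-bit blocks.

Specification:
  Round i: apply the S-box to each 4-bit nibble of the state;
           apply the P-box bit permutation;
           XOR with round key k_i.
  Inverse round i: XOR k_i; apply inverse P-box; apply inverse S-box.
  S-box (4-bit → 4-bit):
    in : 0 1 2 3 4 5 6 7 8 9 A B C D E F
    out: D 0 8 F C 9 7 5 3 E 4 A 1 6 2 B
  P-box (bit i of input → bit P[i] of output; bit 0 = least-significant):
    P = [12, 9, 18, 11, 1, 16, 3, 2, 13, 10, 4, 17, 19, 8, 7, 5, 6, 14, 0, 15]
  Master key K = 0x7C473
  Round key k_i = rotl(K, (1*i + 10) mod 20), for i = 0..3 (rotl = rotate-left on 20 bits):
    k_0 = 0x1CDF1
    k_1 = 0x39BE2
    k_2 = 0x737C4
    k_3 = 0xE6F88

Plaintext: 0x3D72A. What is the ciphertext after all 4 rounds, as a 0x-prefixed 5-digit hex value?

0x11F76

s_0 = plaintext = 0x3D72A
s_1 = Round(s_0, k_0) = 0x52C24
s_2 = Round(s_1, k_1) = 0x73386
s_3 = Round(s_2, k_2) = 0x80037
s_4 = Round(s_3, k_3) = 0x11F76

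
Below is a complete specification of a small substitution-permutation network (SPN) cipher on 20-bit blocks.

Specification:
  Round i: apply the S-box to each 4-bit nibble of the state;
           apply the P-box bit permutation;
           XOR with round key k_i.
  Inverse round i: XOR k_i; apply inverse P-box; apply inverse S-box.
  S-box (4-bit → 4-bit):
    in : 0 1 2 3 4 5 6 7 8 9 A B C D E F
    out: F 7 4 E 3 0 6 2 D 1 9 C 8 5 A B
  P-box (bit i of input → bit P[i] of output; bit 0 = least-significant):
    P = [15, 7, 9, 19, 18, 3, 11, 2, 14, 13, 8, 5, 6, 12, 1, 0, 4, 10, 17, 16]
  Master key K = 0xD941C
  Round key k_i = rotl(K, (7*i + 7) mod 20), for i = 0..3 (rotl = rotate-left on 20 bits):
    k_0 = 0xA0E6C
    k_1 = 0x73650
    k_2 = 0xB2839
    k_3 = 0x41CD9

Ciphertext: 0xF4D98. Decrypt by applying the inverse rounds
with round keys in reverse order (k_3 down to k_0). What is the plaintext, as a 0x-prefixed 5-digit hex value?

s_0 = ciphertext = 0xF4D98
s_1 = InvRound(s_0, k_3) = 0xBFD5C
s_2 = InvRound(s_1, k_2) = 0x7F8C9
s_3 = InvRound(s_2, k_1) = 0x4C961
s_4 = InvRound(s_3, k_0) = 0x6CDF8

0x6CDF8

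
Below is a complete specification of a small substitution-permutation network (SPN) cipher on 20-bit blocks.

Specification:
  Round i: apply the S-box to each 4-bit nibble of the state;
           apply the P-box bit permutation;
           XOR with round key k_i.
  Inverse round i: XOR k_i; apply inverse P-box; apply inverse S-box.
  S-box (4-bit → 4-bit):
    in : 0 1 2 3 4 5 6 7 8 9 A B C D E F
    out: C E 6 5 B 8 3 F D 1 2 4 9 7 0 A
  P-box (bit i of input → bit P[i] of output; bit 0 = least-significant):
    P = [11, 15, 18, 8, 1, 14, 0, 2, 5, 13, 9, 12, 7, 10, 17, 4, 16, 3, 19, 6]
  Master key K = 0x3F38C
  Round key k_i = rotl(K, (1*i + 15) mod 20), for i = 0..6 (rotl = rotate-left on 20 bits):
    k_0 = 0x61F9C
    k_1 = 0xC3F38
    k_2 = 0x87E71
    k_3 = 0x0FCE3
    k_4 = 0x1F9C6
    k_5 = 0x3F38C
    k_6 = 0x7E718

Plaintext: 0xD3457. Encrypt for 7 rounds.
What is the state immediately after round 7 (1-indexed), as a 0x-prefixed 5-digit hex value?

0xD740B

s_0 = plaintext = 0xD3457
s_1 = Round(s_0, k_0) = 0x9A630
s_2 = Round(s_1, k_1) = 0x91A1B
s_3 = Round(s_2, k_2) = 0xF1A64
s_4 = Round(s_3, k_3) = 0x211B9
s_5 = Round(s_4, k_4) = 0xBC7DF
s_6 = Round(s_5, k_5) = 0xB003F
s_7 = Round(s_6, k_6) = 0xD740B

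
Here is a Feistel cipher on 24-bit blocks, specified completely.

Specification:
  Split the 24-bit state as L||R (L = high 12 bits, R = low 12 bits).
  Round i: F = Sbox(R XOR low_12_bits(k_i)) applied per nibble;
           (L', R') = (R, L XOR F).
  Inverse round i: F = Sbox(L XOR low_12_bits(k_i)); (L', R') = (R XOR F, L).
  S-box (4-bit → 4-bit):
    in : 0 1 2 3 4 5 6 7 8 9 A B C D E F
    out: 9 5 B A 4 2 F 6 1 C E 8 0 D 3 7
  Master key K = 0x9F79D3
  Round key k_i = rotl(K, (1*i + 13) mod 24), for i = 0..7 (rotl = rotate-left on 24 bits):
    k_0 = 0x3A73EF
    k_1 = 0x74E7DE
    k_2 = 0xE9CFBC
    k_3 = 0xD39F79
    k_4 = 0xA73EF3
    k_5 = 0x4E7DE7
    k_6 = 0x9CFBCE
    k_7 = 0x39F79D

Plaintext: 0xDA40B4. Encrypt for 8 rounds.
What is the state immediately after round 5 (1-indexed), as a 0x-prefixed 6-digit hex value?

s_0 = plaintext = 0xDA40B4
s_1 = Round(s_0, k_0) = 0x0B478C
s_2 = Round(s_1, k_1) = 0x78C99F
s_3 = Round(s_2, k_2) = 0x99F836
s_4 = Round(s_3, k_3) = 0x836FD8
s_5 = Round(s_4, k_4) = 0xFD8D8E
s_6 = Round(s_5, k_5) = 0xD8E624
s_7 = Round(s_6, k_6) = 0x6240B0
s_8 = Round(s_7, k_7) = 0x0B0099

0xFD8D8E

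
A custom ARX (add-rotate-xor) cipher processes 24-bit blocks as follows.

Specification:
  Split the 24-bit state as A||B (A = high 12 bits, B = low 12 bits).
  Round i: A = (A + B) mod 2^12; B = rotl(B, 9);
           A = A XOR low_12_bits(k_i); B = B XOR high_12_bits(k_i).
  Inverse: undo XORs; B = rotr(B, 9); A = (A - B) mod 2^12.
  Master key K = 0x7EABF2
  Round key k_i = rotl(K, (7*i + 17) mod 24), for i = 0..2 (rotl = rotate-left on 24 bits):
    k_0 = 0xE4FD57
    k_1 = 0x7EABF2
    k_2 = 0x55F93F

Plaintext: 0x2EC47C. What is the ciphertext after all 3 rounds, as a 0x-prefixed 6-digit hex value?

s_0 = plaintext = 0x2EC47C
s_1 = Round(s_0, k_0) = 0xA3F6C0
s_2 = Round(s_1, k_1) = 0xB0D732
s_3 = Round(s_2, k_2) = 0xB001B9

0xB001B9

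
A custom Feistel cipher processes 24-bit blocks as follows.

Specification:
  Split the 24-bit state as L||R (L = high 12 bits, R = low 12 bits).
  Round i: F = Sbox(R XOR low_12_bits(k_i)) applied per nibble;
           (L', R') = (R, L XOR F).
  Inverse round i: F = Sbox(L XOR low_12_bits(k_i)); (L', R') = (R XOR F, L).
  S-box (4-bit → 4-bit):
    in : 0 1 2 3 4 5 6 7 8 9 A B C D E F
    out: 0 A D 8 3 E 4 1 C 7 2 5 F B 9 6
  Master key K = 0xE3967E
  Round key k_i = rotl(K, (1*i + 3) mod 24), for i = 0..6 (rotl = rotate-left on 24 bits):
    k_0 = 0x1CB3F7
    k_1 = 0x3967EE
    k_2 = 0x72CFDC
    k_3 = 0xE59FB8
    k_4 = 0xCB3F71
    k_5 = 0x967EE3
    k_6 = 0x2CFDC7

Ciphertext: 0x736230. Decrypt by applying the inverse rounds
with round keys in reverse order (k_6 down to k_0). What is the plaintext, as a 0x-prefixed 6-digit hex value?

s_0 = ciphertext = 0x736230
s_1 = InvRound(s_0, k_6) = 0x05A736
s_2 = InvRound(s_1, k_5) = 0xE6105A
s_3 = InvRound(s_2, k_4) = 0xAFAE61
s_4 = InvRound(s_3, k_3) = 0x05CAFA
s_5 = InvRound(s_4, k_2) = 0xC3A05C
s_6 = InvRound(s_5, k_1) = 0x5EFC3A
s_7 = InvRound(s_6, k_0) = 0x8965EF

0x8965EF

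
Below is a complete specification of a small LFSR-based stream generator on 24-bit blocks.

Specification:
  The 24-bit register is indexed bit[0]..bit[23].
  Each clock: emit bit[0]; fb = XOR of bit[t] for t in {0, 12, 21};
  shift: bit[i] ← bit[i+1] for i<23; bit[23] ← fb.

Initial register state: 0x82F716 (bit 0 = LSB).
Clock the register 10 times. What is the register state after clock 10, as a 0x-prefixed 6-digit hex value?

0xE560BD

reg_0 = 0x82F716
clock 1: out=0, reg = 0xC17B8B
clock 2: out=1, reg = 0x60BDC5
clock 3: out=1, reg = 0xB05EE2
clock 4: out=0, reg = 0x582F71
clock 5: out=1, reg = 0xAC17B8
clock 6: out=0, reg = 0x560BDC
clock 7: out=0, reg = 0x2B05EE
clock 8: out=0, reg = 0x9582F7
clock 9: out=1, reg = 0xCAC17B
clock 10: out=1, reg = 0xE560BD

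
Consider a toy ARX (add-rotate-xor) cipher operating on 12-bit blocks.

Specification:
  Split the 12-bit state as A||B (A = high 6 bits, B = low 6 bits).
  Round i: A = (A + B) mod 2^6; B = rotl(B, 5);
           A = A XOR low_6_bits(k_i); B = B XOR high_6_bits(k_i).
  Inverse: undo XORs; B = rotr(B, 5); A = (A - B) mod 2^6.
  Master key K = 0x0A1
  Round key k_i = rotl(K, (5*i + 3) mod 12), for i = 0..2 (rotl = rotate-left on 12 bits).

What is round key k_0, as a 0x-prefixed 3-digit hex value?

0x508

K = 0x0A1
k_0 = rotl(K, (5*0+3) mod 12) = rotl(K, 3) = 0x508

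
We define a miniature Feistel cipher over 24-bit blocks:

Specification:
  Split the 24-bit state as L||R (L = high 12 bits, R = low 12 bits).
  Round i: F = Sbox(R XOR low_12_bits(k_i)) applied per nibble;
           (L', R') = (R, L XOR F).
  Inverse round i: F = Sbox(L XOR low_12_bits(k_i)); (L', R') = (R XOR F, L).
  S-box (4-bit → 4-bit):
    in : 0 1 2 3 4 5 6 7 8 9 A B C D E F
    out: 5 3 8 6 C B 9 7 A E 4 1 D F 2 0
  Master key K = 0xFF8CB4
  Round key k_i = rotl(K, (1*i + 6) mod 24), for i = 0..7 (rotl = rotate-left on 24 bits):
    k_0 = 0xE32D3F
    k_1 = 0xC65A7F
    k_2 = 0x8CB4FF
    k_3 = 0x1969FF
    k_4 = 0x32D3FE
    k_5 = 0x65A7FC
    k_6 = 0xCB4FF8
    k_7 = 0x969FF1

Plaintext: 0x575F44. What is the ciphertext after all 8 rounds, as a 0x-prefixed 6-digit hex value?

0x7891E0

s_0 = plaintext = 0x575F44
s_1 = Round(s_0, k_0) = 0xF44D04
s_2 = Round(s_1, k_1) = 0xD04835
s_3 = Round(s_2, k_2) = 0x8350D0
s_4 = Round(s_3, k_3) = 0x0D06B5
s_5 = Round(s_4, k_4) = 0x6B5B11
s_6 = Round(s_5, k_5) = 0xB11B9A
s_7 = Round(s_6, k_6) = 0xB9A789
s_8 = Round(s_7, k_7) = 0x7891E0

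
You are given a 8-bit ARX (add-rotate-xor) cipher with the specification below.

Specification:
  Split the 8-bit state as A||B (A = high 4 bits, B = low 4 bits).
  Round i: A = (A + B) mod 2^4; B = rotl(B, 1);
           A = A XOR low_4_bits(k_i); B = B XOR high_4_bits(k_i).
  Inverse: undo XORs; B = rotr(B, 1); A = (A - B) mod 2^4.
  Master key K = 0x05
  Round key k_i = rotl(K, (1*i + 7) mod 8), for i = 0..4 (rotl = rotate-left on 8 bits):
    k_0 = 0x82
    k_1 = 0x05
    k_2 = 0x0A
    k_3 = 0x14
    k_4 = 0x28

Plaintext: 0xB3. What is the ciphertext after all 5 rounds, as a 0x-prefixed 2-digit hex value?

s_0 = plaintext = 0xB3
s_1 = Round(s_0, k_0) = 0xCE
s_2 = Round(s_1, k_1) = 0xFD
s_3 = Round(s_2, k_2) = 0x6B
s_4 = Round(s_3, k_3) = 0x56
s_5 = Round(s_4, k_4) = 0x3E

0x3E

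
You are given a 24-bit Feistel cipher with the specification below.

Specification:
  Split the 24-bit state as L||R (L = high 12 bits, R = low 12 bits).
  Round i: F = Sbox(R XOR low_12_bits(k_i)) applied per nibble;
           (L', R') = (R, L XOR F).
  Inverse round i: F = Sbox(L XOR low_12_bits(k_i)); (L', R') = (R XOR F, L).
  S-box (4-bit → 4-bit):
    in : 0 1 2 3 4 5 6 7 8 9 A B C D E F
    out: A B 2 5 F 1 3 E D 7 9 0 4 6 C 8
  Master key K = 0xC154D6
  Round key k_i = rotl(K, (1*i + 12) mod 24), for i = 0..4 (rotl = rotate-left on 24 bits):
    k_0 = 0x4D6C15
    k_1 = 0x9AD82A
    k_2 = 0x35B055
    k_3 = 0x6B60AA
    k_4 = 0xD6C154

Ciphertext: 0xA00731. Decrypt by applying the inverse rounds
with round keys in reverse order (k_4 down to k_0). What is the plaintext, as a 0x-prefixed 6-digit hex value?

s_0 = ciphertext = 0xA00731
s_1 = InvRound(s_0, k_4) = 0x72EA00
s_2 = InvRound(s_1, k_3) = 0x4DF72E
s_3 = InvRound(s_2, k_2) = 0x8F74DF
s_4 = InvRound(s_3, k_1) = 0xEB98F7
s_5 = InvRound(s_4, k_0) = 0xA63EB9

0xA63EB9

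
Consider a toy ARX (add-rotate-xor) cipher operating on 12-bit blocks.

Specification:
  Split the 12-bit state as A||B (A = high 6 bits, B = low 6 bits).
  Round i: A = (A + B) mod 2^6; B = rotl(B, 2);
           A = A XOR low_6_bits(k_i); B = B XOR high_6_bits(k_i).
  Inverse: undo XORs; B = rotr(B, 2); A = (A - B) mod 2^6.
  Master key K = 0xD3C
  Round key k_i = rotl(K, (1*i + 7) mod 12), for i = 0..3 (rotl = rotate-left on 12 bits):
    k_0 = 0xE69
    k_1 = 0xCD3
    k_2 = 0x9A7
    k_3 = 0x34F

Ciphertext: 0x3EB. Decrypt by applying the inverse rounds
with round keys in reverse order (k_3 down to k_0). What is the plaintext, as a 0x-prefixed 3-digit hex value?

s_0 = ciphertext = 0x3EB
s_1 = InvRound(s_0, k_3) = 0x5E9
s_2 = InvRound(s_1, k_2) = 0xF73
s_3 = InvRound(s_2, k_1) = 0xB80
s_4 = InvRound(s_3, k_0) = 0xA5E

0xA5E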